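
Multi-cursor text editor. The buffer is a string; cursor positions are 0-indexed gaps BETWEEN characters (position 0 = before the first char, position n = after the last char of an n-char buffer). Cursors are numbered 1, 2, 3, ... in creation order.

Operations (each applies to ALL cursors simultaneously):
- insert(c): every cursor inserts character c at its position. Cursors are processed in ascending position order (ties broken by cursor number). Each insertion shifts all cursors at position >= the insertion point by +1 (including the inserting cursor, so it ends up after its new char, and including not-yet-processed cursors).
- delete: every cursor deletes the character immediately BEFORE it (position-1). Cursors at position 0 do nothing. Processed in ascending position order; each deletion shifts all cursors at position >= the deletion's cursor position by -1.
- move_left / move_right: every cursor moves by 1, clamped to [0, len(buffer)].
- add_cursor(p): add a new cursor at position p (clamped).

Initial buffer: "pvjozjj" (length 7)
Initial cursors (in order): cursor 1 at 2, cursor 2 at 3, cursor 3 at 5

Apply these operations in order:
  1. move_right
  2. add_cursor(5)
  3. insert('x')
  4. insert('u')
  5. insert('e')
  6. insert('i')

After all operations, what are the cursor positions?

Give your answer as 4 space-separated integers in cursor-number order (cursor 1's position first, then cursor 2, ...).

After op 1 (move_right): buffer="pvjozjj" (len 7), cursors c1@3 c2@4 c3@6, authorship .......
After op 2 (add_cursor(5)): buffer="pvjozjj" (len 7), cursors c1@3 c2@4 c4@5 c3@6, authorship .......
After op 3 (insert('x')): buffer="pvjxoxzxjxj" (len 11), cursors c1@4 c2@6 c4@8 c3@10, authorship ...1.2.4.3.
After op 4 (insert('u')): buffer="pvjxuoxuzxujxuj" (len 15), cursors c1@5 c2@8 c4@11 c3@14, authorship ...11.22.44.33.
After op 5 (insert('e')): buffer="pvjxueoxuezxuejxuej" (len 19), cursors c1@6 c2@10 c4@14 c3@18, authorship ...111.222.444.333.
After op 6 (insert('i')): buffer="pvjxueioxueizxueijxueij" (len 23), cursors c1@7 c2@12 c4@17 c3@22, authorship ...1111.2222.4444.3333.

Answer: 7 12 22 17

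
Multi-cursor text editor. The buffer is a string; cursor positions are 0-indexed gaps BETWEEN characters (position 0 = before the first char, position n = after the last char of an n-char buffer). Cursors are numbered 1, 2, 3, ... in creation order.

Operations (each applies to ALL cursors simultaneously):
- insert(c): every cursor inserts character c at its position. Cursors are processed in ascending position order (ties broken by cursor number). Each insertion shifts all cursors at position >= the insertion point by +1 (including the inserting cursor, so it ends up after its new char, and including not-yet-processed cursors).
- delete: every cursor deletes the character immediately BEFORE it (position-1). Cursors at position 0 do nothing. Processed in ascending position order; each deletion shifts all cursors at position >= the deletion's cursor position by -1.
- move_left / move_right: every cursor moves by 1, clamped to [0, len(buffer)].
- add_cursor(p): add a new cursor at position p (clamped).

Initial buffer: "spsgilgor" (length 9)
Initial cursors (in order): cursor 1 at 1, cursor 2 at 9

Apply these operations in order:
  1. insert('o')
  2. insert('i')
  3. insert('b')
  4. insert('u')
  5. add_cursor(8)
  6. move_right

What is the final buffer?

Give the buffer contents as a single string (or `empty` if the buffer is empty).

Answer: soibupsgilgoroibu

Derivation:
After op 1 (insert('o')): buffer="sopsgilgoro" (len 11), cursors c1@2 c2@11, authorship .1........2
After op 2 (insert('i')): buffer="soipsgilgoroi" (len 13), cursors c1@3 c2@13, authorship .11........22
After op 3 (insert('b')): buffer="soibpsgilgoroib" (len 15), cursors c1@4 c2@15, authorship .111........222
After op 4 (insert('u')): buffer="soibupsgilgoroibu" (len 17), cursors c1@5 c2@17, authorship .1111........2222
After op 5 (add_cursor(8)): buffer="soibupsgilgoroibu" (len 17), cursors c1@5 c3@8 c2@17, authorship .1111........2222
After op 6 (move_right): buffer="soibupsgilgoroibu" (len 17), cursors c1@6 c3@9 c2@17, authorship .1111........2222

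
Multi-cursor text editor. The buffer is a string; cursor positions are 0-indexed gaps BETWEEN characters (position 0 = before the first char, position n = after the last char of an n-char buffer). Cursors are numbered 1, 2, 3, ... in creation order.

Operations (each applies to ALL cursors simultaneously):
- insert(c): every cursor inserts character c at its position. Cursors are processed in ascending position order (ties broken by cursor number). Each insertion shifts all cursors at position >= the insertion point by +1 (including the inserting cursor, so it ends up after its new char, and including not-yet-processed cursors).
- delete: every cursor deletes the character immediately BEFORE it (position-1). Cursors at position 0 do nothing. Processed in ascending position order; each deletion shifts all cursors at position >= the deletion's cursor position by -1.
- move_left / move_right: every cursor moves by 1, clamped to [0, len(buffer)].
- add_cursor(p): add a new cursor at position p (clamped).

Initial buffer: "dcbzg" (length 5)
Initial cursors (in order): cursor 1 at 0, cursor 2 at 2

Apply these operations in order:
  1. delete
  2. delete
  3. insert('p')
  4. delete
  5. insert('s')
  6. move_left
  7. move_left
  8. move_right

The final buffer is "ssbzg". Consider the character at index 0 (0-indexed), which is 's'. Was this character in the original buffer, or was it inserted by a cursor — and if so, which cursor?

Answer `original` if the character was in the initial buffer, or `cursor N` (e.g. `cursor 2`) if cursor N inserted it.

Answer: cursor 1

Derivation:
After op 1 (delete): buffer="dbzg" (len 4), cursors c1@0 c2@1, authorship ....
After op 2 (delete): buffer="bzg" (len 3), cursors c1@0 c2@0, authorship ...
After op 3 (insert('p')): buffer="ppbzg" (len 5), cursors c1@2 c2@2, authorship 12...
After op 4 (delete): buffer="bzg" (len 3), cursors c1@0 c2@0, authorship ...
After op 5 (insert('s')): buffer="ssbzg" (len 5), cursors c1@2 c2@2, authorship 12...
After op 6 (move_left): buffer="ssbzg" (len 5), cursors c1@1 c2@1, authorship 12...
After op 7 (move_left): buffer="ssbzg" (len 5), cursors c1@0 c2@0, authorship 12...
After op 8 (move_right): buffer="ssbzg" (len 5), cursors c1@1 c2@1, authorship 12...
Authorship (.=original, N=cursor N): 1 2 . . .
Index 0: author = 1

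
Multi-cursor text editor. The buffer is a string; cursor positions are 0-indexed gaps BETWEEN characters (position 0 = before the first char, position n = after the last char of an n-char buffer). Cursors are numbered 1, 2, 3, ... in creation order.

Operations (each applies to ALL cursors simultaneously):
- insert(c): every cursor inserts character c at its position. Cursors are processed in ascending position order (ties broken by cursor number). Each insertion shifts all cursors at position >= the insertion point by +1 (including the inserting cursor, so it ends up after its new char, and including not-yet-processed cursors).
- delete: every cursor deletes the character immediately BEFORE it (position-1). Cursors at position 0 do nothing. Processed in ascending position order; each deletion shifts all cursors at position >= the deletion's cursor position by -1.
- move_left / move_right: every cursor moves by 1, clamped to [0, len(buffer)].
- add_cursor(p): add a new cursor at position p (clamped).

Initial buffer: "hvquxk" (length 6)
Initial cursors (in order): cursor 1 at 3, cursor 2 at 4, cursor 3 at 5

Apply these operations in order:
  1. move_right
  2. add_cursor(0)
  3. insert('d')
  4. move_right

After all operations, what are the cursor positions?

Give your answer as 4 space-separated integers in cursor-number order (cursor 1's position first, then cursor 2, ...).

After op 1 (move_right): buffer="hvquxk" (len 6), cursors c1@4 c2@5 c3@6, authorship ......
After op 2 (add_cursor(0)): buffer="hvquxk" (len 6), cursors c4@0 c1@4 c2@5 c3@6, authorship ......
After op 3 (insert('d')): buffer="dhvqudxdkd" (len 10), cursors c4@1 c1@6 c2@8 c3@10, authorship 4....1.2.3
After op 4 (move_right): buffer="dhvqudxdkd" (len 10), cursors c4@2 c1@7 c2@9 c3@10, authorship 4....1.2.3

Answer: 7 9 10 2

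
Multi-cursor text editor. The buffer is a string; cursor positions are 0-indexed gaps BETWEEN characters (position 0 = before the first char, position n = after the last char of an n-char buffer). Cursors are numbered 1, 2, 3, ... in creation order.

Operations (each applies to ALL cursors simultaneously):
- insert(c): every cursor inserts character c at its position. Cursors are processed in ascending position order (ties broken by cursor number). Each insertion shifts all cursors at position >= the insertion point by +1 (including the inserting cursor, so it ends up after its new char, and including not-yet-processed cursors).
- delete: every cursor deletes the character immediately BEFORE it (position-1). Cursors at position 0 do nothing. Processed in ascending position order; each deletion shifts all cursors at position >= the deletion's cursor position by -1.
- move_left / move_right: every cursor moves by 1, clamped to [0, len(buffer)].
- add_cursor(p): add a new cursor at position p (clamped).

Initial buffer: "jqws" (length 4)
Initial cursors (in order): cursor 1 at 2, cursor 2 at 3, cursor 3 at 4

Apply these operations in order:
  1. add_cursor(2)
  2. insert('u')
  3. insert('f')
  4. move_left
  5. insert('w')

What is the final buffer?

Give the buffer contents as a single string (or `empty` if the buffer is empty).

After op 1 (add_cursor(2)): buffer="jqws" (len 4), cursors c1@2 c4@2 c2@3 c3@4, authorship ....
After op 2 (insert('u')): buffer="jquuwusu" (len 8), cursors c1@4 c4@4 c2@6 c3@8, authorship ..14.2.3
After op 3 (insert('f')): buffer="jquuffwufsuf" (len 12), cursors c1@6 c4@6 c2@9 c3@12, authorship ..1414.22.33
After op 4 (move_left): buffer="jquuffwufsuf" (len 12), cursors c1@5 c4@5 c2@8 c3@11, authorship ..1414.22.33
After op 5 (insert('w')): buffer="jquufwwfwuwfsuwf" (len 16), cursors c1@7 c4@7 c2@11 c3@15, authorship ..141144.222.333

Answer: jquufwwfwuwfsuwf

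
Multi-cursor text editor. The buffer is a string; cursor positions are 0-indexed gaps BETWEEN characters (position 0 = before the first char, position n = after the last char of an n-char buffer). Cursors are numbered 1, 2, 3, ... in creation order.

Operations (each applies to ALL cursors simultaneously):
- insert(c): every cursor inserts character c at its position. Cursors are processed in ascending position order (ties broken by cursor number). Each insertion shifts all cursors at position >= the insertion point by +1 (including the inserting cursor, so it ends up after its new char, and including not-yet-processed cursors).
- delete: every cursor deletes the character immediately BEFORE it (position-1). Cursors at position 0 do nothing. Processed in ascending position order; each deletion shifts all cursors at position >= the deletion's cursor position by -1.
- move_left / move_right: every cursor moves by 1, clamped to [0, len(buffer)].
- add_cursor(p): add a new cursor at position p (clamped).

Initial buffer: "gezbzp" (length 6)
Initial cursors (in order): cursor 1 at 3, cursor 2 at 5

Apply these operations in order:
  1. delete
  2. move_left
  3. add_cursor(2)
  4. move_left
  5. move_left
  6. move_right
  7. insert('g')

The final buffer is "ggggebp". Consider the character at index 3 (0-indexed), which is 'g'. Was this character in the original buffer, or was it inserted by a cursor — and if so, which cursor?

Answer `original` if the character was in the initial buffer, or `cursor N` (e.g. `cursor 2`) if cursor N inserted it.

After op 1 (delete): buffer="gebp" (len 4), cursors c1@2 c2@3, authorship ....
After op 2 (move_left): buffer="gebp" (len 4), cursors c1@1 c2@2, authorship ....
After op 3 (add_cursor(2)): buffer="gebp" (len 4), cursors c1@1 c2@2 c3@2, authorship ....
After op 4 (move_left): buffer="gebp" (len 4), cursors c1@0 c2@1 c3@1, authorship ....
After op 5 (move_left): buffer="gebp" (len 4), cursors c1@0 c2@0 c3@0, authorship ....
After op 6 (move_right): buffer="gebp" (len 4), cursors c1@1 c2@1 c3@1, authorship ....
After op 7 (insert('g')): buffer="ggggebp" (len 7), cursors c1@4 c2@4 c3@4, authorship .123...
Authorship (.=original, N=cursor N): . 1 2 3 . . .
Index 3: author = 3

Answer: cursor 3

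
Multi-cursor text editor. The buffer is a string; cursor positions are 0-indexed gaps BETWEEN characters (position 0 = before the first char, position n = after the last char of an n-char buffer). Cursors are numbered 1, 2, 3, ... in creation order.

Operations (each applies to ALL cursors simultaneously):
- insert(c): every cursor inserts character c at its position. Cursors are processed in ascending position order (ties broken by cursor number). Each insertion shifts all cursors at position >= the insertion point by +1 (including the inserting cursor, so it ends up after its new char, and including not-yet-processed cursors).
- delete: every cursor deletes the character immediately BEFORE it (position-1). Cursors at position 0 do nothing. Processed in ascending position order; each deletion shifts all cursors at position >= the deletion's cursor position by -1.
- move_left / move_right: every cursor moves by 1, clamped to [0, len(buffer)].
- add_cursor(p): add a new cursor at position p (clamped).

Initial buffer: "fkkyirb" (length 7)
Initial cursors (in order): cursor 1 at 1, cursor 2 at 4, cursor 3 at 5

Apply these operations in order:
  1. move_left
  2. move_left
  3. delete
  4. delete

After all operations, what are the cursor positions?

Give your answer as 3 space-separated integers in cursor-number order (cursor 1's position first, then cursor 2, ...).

After op 1 (move_left): buffer="fkkyirb" (len 7), cursors c1@0 c2@3 c3@4, authorship .......
After op 2 (move_left): buffer="fkkyirb" (len 7), cursors c1@0 c2@2 c3@3, authorship .......
After op 3 (delete): buffer="fyirb" (len 5), cursors c1@0 c2@1 c3@1, authorship .....
After op 4 (delete): buffer="yirb" (len 4), cursors c1@0 c2@0 c3@0, authorship ....

Answer: 0 0 0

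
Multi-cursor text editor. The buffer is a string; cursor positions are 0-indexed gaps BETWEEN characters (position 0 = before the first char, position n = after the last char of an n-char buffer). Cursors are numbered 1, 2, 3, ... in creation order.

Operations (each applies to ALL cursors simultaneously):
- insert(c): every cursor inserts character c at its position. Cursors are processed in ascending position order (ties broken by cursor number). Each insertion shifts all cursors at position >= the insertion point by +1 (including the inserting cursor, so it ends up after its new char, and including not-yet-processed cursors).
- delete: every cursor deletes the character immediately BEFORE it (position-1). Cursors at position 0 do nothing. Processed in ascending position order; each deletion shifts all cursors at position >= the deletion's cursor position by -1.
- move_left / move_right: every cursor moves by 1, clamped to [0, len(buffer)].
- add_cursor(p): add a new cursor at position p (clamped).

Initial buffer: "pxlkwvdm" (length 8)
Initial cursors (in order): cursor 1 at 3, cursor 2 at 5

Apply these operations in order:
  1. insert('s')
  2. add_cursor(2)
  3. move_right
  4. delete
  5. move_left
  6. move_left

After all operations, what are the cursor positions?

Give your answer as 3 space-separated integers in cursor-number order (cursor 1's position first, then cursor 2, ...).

Answer: 1 3 0

Derivation:
After op 1 (insert('s')): buffer="pxlskwsvdm" (len 10), cursors c1@4 c2@7, authorship ...1..2...
After op 2 (add_cursor(2)): buffer="pxlskwsvdm" (len 10), cursors c3@2 c1@4 c2@7, authorship ...1..2...
After op 3 (move_right): buffer="pxlskwsvdm" (len 10), cursors c3@3 c1@5 c2@8, authorship ...1..2...
After op 4 (delete): buffer="pxswsdm" (len 7), cursors c3@2 c1@3 c2@5, authorship ..1.2..
After op 5 (move_left): buffer="pxswsdm" (len 7), cursors c3@1 c1@2 c2@4, authorship ..1.2..
After op 6 (move_left): buffer="pxswsdm" (len 7), cursors c3@0 c1@1 c2@3, authorship ..1.2..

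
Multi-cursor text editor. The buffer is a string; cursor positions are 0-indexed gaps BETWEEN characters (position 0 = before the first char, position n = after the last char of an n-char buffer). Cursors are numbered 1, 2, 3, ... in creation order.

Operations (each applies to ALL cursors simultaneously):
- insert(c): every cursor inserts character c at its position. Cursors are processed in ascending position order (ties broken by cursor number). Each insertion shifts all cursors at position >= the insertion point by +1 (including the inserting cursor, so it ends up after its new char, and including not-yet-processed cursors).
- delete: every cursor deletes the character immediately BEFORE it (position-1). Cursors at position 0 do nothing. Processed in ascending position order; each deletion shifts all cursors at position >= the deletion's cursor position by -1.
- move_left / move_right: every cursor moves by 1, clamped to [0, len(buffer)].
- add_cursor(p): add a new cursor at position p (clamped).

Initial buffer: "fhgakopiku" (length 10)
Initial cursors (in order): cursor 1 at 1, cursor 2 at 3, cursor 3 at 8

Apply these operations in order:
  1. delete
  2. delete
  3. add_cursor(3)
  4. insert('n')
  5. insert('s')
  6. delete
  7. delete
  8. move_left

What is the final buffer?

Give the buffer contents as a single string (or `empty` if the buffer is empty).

After op 1 (delete): buffer="hakopku" (len 7), cursors c1@0 c2@1 c3@5, authorship .......
After op 2 (delete): buffer="akoku" (len 5), cursors c1@0 c2@0 c3@3, authorship .....
After op 3 (add_cursor(3)): buffer="akoku" (len 5), cursors c1@0 c2@0 c3@3 c4@3, authorship .....
After op 4 (insert('n')): buffer="nnakonnku" (len 9), cursors c1@2 c2@2 c3@7 c4@7, authorship 12...34..
After op 5 (insert('s')): buffer="nnssakonnssku" (len 13), cursors c1@4 c2@4 c3@11 c4@11, authorship 1212...3434..
After op 6 (delete): buffer="nnakonnku" (len 9), cursors c1@2 c2@2 c3@7 c4@7, authorship 12...34..
After op 7 (delete): buffer="akoku" (len 5), cursors c1@0 c2@0 c3@3 c4@3, authorship .....
After op 8 (move_left): buffer="akoku" (len 5), cursors c1@0 c2@0 c3@2 c4@2, authorship .....

Answer: akoku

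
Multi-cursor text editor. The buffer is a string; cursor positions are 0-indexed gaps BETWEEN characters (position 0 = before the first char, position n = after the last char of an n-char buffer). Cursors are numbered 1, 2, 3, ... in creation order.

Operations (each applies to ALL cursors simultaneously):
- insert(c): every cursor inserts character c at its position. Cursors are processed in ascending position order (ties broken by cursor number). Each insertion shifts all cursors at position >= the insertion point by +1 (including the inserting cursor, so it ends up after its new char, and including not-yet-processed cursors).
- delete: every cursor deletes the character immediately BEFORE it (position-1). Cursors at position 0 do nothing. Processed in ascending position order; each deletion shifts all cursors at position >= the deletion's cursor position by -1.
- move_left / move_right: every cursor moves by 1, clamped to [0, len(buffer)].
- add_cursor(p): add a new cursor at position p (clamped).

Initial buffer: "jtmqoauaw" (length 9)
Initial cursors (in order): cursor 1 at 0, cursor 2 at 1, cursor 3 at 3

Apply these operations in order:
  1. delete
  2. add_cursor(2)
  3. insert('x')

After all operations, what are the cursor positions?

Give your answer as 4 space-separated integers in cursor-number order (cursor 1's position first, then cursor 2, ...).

After op 1 (delete): buffer="tqoauaw" (len 7), cursors c1@0 c2@0 c3@1, authorship .......
After op 2 (add_cursor(2)): buffer="tqoauaw" (len 7), cursors c1@0 c2@0 c3@1 c4@2, authorship .......
After op 3 (insert('x')): buffer="xxtxqxoauaw" (len 11), cursors c1@2 c2@2 c3@4 c4@6, authorship 12.3.4.....

Answer: 2 2 4 6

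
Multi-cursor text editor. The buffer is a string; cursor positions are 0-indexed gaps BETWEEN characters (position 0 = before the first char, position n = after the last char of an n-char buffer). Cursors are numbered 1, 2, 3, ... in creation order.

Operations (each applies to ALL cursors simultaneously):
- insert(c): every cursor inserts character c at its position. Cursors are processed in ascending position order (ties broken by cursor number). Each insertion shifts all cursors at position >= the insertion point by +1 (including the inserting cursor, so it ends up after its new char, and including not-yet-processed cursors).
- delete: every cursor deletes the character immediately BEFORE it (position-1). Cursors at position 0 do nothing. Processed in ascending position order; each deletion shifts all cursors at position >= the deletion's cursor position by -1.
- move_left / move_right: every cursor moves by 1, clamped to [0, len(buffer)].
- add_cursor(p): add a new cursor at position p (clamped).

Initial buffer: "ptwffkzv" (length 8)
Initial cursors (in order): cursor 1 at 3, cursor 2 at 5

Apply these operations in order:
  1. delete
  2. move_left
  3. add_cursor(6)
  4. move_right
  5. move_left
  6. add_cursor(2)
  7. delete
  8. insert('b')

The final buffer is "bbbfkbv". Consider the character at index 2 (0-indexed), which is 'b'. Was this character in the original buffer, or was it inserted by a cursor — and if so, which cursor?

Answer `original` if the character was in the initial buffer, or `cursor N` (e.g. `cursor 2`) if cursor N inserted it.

After op 1 (delete): buffer="ptfkzv" (len 6), cursors c1@2 c2@3, authorship ......
After op 2 (move_left): buffer="ptfkzv" (len 6), cursors c1@1 c2@2, authorship ......
After op 3 (add_cursor(6)): buffer="ptfkzv" (len 6), cursors c1@1 c2@2 c3@6, authorship ......
After op 4 (move_right): buffer="ptfkzv" (len 6), cursors c1@2 c2@3 c3@6, authorship ......
After op 5 (move_left): buffer="ptfkzv" (len 6), cursors c1@1 c2@2 c3@5, authorship ......
After op 6 (add_cursor(2)): buffer="ptfkzv" (len 6), cursors c1@1 c2@2 c4@2 c3@5, authorship ......
After op 7 (delete): buffer="fkv" (len 3), cursors c1@0 c2@0 c4@0 c3@2, authorship ...
After op 8 (insert('b')): buffer="bbbfkbv" (len 7), cursors c1@3 c2@3 c4@3 c3@6, authorship 124..3.
Authorship (.=original, N=cursor N): 1 2 4 . . 3 .
Index 2: author = 4

Answer: cursor 4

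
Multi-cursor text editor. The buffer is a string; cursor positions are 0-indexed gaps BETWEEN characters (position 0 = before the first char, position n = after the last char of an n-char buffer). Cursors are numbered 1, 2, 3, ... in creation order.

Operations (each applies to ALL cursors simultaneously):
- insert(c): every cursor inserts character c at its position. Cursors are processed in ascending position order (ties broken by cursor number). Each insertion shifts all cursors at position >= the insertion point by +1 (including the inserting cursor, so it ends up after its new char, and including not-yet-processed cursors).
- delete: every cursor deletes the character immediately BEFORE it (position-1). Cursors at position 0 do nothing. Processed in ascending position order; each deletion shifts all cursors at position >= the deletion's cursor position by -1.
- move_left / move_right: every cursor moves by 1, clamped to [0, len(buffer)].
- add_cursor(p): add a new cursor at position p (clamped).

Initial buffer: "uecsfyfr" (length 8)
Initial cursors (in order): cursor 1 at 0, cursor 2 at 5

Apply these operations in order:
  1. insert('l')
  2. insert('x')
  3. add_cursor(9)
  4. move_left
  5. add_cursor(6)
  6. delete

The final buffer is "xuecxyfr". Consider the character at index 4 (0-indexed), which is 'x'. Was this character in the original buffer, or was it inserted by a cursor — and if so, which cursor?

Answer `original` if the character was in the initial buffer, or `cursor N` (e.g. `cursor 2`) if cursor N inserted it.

Answer: cursor 2

Derivation:
After op 1 (insert('l')): buffer="luecsflyfr" (len 10), cursors c1@1 c2@7, authorship 1.....2...
After op 2 (insert('x')): buffer="lxuecsflxyfr" (len 12), cursors c1@2 c2@9, authorship 11.....22...
After op 3 (add_cursor(9)): buffer="lxuecsflxyfr" (len 12), cursors c1@2 c2@9 c3@9, authorship 11.....22...
After op 4 (move_left): buffer="lxuecsflxyfr" (len 12), cursors c1@1 c2@8 c3@8, authorship 11.....22...
After op 5 (add_cursor(6)): buffer="lxuecsflxyfr" (len 12), cursors c1@1 c4@6 c2@8 c3@8, authorship 11.....22...
After op 6 (delete): buffer="xuecxyfr" (len 8), cursors c1@0 c2@4 c3@4 c4@4, authorship 1...2...
Authorship (.=original, N=cursor N): 1 . . . 2 . . .
Index 4: author = 2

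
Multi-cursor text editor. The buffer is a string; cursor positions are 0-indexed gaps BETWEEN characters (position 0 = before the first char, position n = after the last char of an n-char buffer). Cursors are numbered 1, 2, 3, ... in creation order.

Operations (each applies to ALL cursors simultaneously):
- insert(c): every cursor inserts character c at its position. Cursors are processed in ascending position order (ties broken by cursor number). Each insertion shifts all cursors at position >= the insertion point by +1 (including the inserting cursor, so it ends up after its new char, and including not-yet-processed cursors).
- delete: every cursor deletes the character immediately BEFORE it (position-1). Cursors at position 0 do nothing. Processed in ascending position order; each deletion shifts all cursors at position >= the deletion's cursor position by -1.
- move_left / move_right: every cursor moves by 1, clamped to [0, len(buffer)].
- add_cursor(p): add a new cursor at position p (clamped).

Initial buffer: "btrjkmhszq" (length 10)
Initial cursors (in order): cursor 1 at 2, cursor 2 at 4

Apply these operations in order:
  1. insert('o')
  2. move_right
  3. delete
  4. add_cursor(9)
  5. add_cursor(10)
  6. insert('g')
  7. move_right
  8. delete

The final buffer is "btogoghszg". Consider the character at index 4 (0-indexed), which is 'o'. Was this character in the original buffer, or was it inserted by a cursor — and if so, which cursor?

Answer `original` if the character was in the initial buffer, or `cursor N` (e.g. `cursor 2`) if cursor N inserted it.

After op 1 (insert('o')): buffer="btorjokmhszq" (len 12), cursors c1@3 c2@6, authorship ..1..2......
After op 2 (move_right): buffer="btorjokmhszq" (len 12), cursors c1@4 c2@7, authorship ..1..2......
After op 3 (delete): buffer="btojomhszq" (len 10), cursors c1@3 c2@5, authorship ..1.2.....
After op 4 (add_cursor(9)): buffer="btojomhszq" (len 10), cursors c1@3 c2@5 c3@9, authorship ..1.2.....
After op 5 (add_cursor(10)): buffer="btojomhszq" (len 10), cursors c1@3 c2@5 c3@9 c4@10, authorship ..1.2.....
After op 6 (insert('g')): buffer="btogjogmhszgqg" (len 14), cursors c1@4 c2@7 c3@12 c4@14, authorship ..11.22....3.4
After op 7 (move_right): buffer="btogjogmhszgqg" (len 14), cursors c1@5 c2@8 c3@13 c4@14, authorship ..11.22....3.4
After op 8 (delete): buffer="btogoghszg" (len 10), cursors c1@4 c2@6 c3@10 c4@10, authorship ..1122...3
Authorship (.=original, N=cursor N): . . 1 1 2 2 . . . 3
Index 4: author = 2

Answer: cursor 2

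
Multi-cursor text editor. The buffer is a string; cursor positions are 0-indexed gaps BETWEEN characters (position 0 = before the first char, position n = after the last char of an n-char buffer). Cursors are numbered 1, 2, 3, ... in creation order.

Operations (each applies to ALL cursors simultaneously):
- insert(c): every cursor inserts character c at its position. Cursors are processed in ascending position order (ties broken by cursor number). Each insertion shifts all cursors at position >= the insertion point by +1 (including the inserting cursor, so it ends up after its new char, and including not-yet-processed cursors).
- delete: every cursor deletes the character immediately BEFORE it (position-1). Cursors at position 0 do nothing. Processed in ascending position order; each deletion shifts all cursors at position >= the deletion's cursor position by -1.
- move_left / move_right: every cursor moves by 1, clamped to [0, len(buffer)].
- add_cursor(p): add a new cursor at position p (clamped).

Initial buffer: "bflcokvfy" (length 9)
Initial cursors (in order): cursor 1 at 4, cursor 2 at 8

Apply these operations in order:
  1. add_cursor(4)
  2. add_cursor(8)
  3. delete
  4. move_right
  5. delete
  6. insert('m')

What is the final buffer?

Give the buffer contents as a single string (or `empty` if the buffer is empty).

After op 1 (add_cursor(4)): buffer="bflcokvfy" (len 9), cursors c1@4 c3@4 c2@8, authorship .........
After op 2 (add_cursor(8)): buffer="bflcokvfy" (len 9), cursors c1@4 c3@4 c2@8 c4@8, authorship .........
After op 3 (delete): buffer="bfoky" (len 5), cursors c1@2 c3@2 c2@4 c4@4, authorship .....
After op 4 (move_right): buffer="bfoky" (len 5), cursors c1@3 c3@3 c2@5 c4@5, authorship .....
After op 5 (delete): buffer="b" (len 1), cursors c1@1 c2@1 c3@1 c4@1, authorship .
After op 6 (insert('m')): buffer="bmmmm" (len 5), cursors c1@5 c2@5 c3@5 c4@5, authorship .1234

Answer: bmmmm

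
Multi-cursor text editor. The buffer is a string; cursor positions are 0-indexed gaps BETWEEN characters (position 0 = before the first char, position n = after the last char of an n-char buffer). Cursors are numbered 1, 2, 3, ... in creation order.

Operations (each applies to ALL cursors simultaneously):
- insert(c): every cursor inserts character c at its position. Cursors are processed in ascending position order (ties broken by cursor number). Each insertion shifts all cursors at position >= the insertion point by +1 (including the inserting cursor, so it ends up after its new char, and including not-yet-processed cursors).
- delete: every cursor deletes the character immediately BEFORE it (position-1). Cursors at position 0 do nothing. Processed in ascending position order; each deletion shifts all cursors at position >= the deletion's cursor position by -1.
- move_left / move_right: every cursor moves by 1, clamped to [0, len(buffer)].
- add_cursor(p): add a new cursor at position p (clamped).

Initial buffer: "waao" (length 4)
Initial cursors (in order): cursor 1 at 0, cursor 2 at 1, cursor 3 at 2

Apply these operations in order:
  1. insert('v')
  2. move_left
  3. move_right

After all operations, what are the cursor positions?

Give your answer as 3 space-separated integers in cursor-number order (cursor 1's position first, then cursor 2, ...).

Answer: 1 3 5

Derivation:
After op 1 (insert('v')): buffer="vwvavao" (len 7), cursors c1@1 c2@3 c3@5, authorship 1.2.3..
After op 2 (move_left): buffer="vwvavao" (len 7), cursors c1@0 c2@2 c3@4, authorship 1.2.3..
After op 3 (move_right): buffer="vwvavao" (len 7), cursors c1@1 c2@3 c3@5, authorship 1.2.3..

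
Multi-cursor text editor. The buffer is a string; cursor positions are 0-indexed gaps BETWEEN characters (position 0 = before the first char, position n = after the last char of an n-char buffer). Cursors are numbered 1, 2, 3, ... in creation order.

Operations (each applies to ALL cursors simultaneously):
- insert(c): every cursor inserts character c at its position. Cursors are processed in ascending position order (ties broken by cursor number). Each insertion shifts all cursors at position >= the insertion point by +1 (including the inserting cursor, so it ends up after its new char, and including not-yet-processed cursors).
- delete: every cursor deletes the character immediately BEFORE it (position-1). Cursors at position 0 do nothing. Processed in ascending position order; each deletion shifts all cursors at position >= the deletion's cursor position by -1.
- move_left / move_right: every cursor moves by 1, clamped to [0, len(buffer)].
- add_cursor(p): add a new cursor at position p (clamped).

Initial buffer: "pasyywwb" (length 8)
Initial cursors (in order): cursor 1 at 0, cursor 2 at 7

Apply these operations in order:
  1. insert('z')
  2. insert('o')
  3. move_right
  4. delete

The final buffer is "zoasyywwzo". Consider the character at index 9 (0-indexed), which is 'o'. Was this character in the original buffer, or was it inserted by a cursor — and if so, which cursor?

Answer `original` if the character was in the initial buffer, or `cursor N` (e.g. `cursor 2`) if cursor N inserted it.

After op 1 (insert('z')): buffer="zpasyywwzb" (len 10), cursors c1@1 c2@9, authorship 1.......2.
After op 2 (insert('o')): buffer="zopasyywwzob" (len 12), cursors c1@2 c2@11, authorship 11.......22.
After op 3 (move_right): buffer="zopasyywwzob" (len 12), cursors c1@3 c2@12, authorship 11.......22.
After op 4 (delete): buffer="zoasyywwzo" (len 10), cursors c1@2 c2@10, authorship 11......22
Authorship (.=original, N=cursor N): 1 1 . . . . . . 2 2
Index 9: author = 2

Answer: cursor 2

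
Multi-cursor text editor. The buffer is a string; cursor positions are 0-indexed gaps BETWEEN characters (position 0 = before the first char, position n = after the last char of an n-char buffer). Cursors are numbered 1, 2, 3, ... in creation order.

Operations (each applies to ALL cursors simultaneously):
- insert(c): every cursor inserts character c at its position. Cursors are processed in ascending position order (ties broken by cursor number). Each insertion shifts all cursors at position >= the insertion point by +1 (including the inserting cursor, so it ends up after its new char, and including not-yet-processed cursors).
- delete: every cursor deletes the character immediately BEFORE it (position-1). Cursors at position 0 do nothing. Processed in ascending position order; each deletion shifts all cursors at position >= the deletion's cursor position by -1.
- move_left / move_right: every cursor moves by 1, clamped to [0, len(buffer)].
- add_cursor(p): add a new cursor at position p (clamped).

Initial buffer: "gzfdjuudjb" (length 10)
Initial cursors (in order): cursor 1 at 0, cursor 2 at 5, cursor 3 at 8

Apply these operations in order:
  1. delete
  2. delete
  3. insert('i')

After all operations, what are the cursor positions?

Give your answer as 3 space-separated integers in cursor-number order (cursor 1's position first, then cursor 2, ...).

After op 1 (delete): buffer="gzfduujb" (len 8), cursors c1@0 c2@4 c3@6, authorship ........
After op 2 (delete): buffer="gzfujb" (len 6), cursors c1@0 c2@3 c3@4, authorship ......
After op 3 (insert('i')): buffer="igzfiuijb" (len 9), cursors c1@1 c2@5 c3@7, authorship 1...2.3..

Answer: 1 5 7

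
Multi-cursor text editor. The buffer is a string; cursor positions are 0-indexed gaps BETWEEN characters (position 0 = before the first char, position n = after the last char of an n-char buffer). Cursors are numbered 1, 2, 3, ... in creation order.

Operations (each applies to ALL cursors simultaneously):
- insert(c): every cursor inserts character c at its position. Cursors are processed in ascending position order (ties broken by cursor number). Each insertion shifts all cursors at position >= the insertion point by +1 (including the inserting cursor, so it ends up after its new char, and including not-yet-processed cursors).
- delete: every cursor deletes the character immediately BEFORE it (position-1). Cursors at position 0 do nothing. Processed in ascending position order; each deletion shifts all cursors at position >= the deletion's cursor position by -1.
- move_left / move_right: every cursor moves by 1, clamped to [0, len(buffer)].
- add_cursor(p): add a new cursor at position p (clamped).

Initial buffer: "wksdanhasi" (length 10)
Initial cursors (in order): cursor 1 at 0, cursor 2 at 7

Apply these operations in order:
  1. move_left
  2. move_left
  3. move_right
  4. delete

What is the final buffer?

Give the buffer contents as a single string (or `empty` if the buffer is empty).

Answer: ksdahasi

Derivation:
After op 1 (move_left): buffer="wksdanhasi" (len 10), cursors c1@0 c2@6, authorship ..........
After op 2 (move_left): buffer="wksdanhasi" (len 10), cursors c1@0 c2@5, authorship ..........
After op 3 (move_right): buffer="wksdanhasi" (len 10), cursors c1@1 c2@6, authorship ..........
After op 4 (delete): buffer="ksdahasi" (len 8), cursors c1@0 c2@4, authorship ........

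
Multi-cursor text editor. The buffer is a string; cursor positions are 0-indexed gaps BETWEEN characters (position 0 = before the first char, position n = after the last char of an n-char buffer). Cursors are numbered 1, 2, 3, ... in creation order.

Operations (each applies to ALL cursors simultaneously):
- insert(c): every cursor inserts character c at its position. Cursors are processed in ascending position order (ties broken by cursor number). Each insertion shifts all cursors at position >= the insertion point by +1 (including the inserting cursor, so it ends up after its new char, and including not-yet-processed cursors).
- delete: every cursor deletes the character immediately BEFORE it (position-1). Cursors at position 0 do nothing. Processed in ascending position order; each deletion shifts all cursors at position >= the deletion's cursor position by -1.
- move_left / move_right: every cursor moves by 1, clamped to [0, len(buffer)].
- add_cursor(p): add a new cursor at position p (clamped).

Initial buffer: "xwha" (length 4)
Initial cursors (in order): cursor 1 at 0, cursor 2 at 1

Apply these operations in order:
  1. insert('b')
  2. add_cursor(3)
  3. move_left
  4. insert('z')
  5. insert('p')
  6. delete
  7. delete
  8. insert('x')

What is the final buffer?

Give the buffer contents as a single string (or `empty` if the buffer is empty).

After op 1 (insert('b')): buffer="bxbwha" (len 6), cursors c1@1 c2@3, authorship 1.2...
After op 2 (add_cursor(3)): buffer="bxbwha" (len 6), cursors c1@1 c2@3 c3@3, authorship 1.2...
After op 3 (move_left): buffer="bxbwha" (len 6), cursors c1@0 c2@2 c3@2, authorship 1.2...
After op 4 (insert('z')): buffer="zbxzzbwha" (len 9), cursors c1@1 c2@5 c3@5, authorship 11.232...
After op 5 (insert('p')): buffer="zpbxzzppbwha" (len 12), cursors c1@2 c2@8 c3@8, authorship 111.23232...
After op 6 (delete): buffer="zbxzzbwha" (len 9), cursors c1@1 c2@5 c3@5, authorship 11.232...
After op 7 (delete): buffer="bxbwha" (len 6), cursors c1@0 c2@2 c3@2, authorship 1.2...
After op 8 (insert('x')): buffer="xbxxxbwha" (len 9), cursors c1@1 c2@5 c3@5, authorship 11.232...

Answer: xbxxxbwha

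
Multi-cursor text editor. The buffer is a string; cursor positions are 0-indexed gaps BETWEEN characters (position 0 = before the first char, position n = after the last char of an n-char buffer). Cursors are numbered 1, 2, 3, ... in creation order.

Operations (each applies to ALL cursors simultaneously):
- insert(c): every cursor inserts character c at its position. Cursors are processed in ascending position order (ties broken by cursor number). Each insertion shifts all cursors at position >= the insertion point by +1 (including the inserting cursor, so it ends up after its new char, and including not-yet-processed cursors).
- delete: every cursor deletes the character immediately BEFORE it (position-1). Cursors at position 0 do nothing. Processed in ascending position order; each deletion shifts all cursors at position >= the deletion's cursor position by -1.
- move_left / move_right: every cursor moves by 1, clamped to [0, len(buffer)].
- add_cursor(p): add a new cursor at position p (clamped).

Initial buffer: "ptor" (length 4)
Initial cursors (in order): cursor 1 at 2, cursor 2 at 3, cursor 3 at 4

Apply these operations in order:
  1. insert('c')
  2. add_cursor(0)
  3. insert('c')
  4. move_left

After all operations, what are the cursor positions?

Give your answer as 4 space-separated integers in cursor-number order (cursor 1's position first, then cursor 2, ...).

After op 1 (insert('c')): buffer="ptcocrc" (len 7), cursors c1@3 c2@5 c3@7, authorship ..1.2.3
After op 2 (add_cursor(0)): buffer="ptcocrc" (len 7), cursors c4@0 c1@3 c2@5 c3@7, authorship ..1.2.3
After op 3 (insert('c')): buffer="cptccoccrcc" (len 11), cursors c4@1 c1@5 c2@8 c3@11, authorship 4..11.22.33
After op 4 (move_left): buffer="cptccoccrcc" (len 11), cursors c4@0 c1@4 c2@7 c3@10, authorship 4..11.22.33

Answer: 4 7 10 0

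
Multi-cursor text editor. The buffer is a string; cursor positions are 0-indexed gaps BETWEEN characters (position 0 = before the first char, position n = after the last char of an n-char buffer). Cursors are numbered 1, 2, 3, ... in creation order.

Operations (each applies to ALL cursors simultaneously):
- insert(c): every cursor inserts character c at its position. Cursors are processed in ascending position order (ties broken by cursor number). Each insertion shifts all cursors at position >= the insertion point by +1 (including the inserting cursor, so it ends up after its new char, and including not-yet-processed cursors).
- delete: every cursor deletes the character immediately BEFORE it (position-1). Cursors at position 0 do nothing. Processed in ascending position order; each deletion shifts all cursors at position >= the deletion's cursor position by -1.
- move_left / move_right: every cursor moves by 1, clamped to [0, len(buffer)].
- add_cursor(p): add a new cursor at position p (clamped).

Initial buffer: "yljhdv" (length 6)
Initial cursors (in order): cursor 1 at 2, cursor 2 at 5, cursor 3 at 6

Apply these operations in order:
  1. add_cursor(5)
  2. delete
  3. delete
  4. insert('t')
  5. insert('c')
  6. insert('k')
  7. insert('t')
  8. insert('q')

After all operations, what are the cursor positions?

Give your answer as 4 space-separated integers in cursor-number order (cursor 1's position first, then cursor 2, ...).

After op 1 (add_cursor(5)): buffer="yljhdv" (len 6), cursors c1@2 c2@5 c4@5 c3@6, authorship ......
After op 2 (delete): buffer="yj" (len 2), cursors c1@1 c2@2 c3@2 c4@2, authorship ..
After op 3 (delete): buffer="" (len 0), cursors c1@0 c2@0 c3@0 c4@0, authorship 
After op 4 (insert('t')): buffer="tttt" (len 4), cursors c1@4 c2@4 c3@4 c4@4, authorship 1234
After op 5 (insert('c')): buffer="ttttcccc" (len 8), cursors c1@8 c2@8 c3@8 c4@8, authorship 12341234
After op 6 (insert('k')): buffer="ttttcccckkkk" (len 12), cursors c1@12 c2@12 c3@12 c4@12, authorship 123412341234
After op 7 (insert('t')): buffer="ttttcccckkkktttt" (len 16), cursors c1@16 c2@16 c3@16 c4@16, authorship 1234123412341234
After op 8 (insert('q')): buffer="ttttcccckkkkttttqqqq" (len 20), cursors c1@20 c2@20 c3@20 c4@20, authorship 12341234123412341234

Answer: 20 20 20 20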